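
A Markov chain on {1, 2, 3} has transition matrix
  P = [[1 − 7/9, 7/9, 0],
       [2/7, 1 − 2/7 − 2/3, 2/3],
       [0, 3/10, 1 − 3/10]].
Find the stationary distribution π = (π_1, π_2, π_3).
π = (162/1583, 441/1583, 980/1583)

This is a birth-death chain on three states, which satisfies detailed balance: π_1 · P_{12} = π_2 · P_{21} and π_2 · P_{23} = π_3 · P_{32}.
From π_1 · 7/9 = π_2 · 2/7: π_2/π_1 = (7/9)/(2/7) = 49/18.
From π_2 · 2/3 = π_3 · 3/10: π_3/π_2 = (2/3)/(3/10) = 20/9.
Take π_1 proportional to 1; then unnormalized π = (1, 49/18, 490/81). Normalize by dividing by the sum 1583/162:
  π = (162/1583, 441/1583, 980/1583).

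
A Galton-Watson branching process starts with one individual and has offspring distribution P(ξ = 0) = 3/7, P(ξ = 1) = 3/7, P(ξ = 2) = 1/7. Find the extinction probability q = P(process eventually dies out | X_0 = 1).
q = 1

Mean offspring μ = 0·3/7 + 1·3/7 + 2·1/7 = 5/7 ≤ 1. For μ ≤ 1 with offspring not concentrated at 1, the Galton-Watson process goes extinct almost surely, so q = 1.
(Algebraic check: The pgf is f(s) = 3/7 + 3/7·s + 1/7·s². The extinction probability q is the smallest fixed point of f in [0, 1]. Setting s = f(s):
  1/7·s² + (3/7 − 1)·s + 3/7 = 0
  1/7·s² − (3/7 + 1/7)·s + 3/7 = 0
which factors as (s − 1)·(1/7·s − 3/7) = 0, giving roots s = 1 and s = (3/7)/(1/7) = 3. Since 3 ≥ 1, the smallest root in [0, 1] is s = 1.)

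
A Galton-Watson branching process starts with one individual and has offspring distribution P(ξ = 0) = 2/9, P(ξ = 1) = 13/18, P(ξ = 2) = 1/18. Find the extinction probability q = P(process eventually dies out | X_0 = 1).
q = 1

Mean offspring μ = 0·2/9 + 1·13/18 + 2·1/18 = 5/6 ≤ 1. For μ ≤ 1 with offspring not concentrated at 1, the Galton-Watson process goes extinct almost surely, so q = 1.
(Algebraic check: The pgf is f(s) = 2/9 + 13/18·s + 1/18·s². The extinction probability q is the smallest fixed point of f in [0, 1]. Setting s = f(s):
  1/18·s² + (13/18 − 1)·s + 2/9 = 0
  1/18·s² − (2/9 + 1/18)·s + 2/9 = 0
which factors as (s − 1)·(1/18·s − 2/9) = 0, giving roots s = 1 and s = (2/9)/(1/18) = 4. Since 4 ≥ 1, the smallest root in [0, 1] is s = 1.)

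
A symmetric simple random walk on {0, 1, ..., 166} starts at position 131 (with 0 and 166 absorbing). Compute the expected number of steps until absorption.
E[τ | X_0 = 131] = 4585

Let v_k = E[τ | X_0 = k]. Boundary: v_0 = v_166 = 0. Recurrence: v_k = 1 + (v_{k-1} + v_{k+1})/2 for 1 ≤ k ≤ 165. The particular solution to v_k − (v_{k-1} + v_{k+1})/2 = 1 is v_k = −k^2. Adding homogeneous solution A + B k and matching boundaries gives v_k = k (166 − k). Substituting k = 131: v_131 = 131 · 35 = 4585.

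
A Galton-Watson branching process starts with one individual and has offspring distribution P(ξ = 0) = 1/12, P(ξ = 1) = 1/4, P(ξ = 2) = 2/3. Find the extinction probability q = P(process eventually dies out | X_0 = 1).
q = 1/8

The pgf is f(s) = 1/12 + 1/4·s + 2/3·s². The extinction probability q is the smallest fixed point of f in [0, 1]. Setting s = f(s):
  2/3·s² + (1/4 − 1)·s + 1/12 = 0
  2/3·s² − (1/12 + 2/3)·s + 1/12 = 0
which factors as (s − 1)·(2/3·s − 1/12) = 0, giving roots s = 1 and s = (1/12)/(2/3) = 1/8.
Mean offspring μ = 1/4 + 2·2/3 = 19/12 > 1 (supercritical), so q < 1. The extinction probability is the smaller root: q = (1/12)/(2/3) = 1/8.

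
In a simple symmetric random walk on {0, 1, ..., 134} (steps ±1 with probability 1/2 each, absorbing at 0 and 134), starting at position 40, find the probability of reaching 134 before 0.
P(hit 134 before 0) = 40/134 = 20/67

Let u_k = P(hit 134 before 0 | start at k). Then u_0 = 0, u_134 = 1, and u_k = u_{k-1}/2 + u_{k+1}/2 for 1 ≤ k ≤ 133. This harmonic recurrence is solved by u_k = k/134, giving u_40 = 40/134 = 20/67.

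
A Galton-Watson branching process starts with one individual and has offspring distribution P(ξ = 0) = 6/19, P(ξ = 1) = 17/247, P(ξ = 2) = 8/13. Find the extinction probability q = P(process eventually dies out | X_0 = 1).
q = 39/76

The pgf is f(s) = 6/19 + 17/247·s + 8/13·s². The extinction probability q is the smallest fixed point of f in [0, 1]. Setting s = f(s):
  8/13·s² + (17/247 − 1)·s + 6/19 = 0
  8/13·s² − (6/19 + 8/13)·s + 6/19 = 0
which factors as (s − 1)·(8/13·s − 6/19) = 0, giving roots s = 1 and s = (6/19)/(8/13) = 39/76.
Mean offspring μ = 17/247 + 2·8/13 = 321/247 > 1 (supercritical), so q < 1. The extinction probability is the smaller root: q = (6/19)/(8/13) = 39/76.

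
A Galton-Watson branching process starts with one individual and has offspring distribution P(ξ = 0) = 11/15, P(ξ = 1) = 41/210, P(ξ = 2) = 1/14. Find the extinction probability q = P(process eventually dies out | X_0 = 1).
q = 1

Mean offspring μ = 0·11/15 + 1·41/210 + 2·1/14 = 71/210 ≤ 1. For μ ≤ 1 with offspring not concentrated at 1, the Galton-Watson process goes extinct almost surely, so q = 1.
(Algebraic check: The pgf is f(s) = 11/15 + 41/210·s + 1/14·s². The extinction probability q is the smallest fixed point of f in [0, 1]. Setting s = f(s):
  1/14·s² + (41/210 − 1)·s + 11/15 = 0
  1/14·s² − (11/15 + 1/14)·s + 11/15 = 0
which factors as (s − 1)·(1/14·s − 11/15) = 0, giving roots s = 1 and s = (11/15)/(1/14) = 154/15. Since 154/15 ≥ 1, the smallest root in [0, 1] is s = 1.)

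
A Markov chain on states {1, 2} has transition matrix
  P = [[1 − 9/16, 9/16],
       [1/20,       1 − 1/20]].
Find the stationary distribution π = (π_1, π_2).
π_1 = 4/49, π_2 = 45/49

Solve πP = π with π_1 + π_2 = 1. From πP = π: π_1 · (1 − 9/16) + π_2 · 1/20 = π_1 ⇒ π_2 · 1/20 = π_1 · 9/16 ⇒ π_2/π_1 = (9/16)/(1/20) = 45/4. Together with π_1 + π_2 = 1:
  π_1 = (1/20)/(9/16 + 1/20) = (1/20)/(49/80) = 4/49,
  π_2 = (9/16)/(9/16 + 1/20) = (9/16)/(49/80) = 45/49.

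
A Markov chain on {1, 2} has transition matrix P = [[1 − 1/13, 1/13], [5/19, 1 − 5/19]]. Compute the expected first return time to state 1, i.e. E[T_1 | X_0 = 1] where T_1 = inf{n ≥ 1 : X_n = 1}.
E[T_1 | X_0 = 1] = 1/π_1 = 84/65

For an irreducible recurrent Markov chain with stationary distribution π, E[T_i | X_0 = i] = 1/π_i (Kac's formula). Here π_1 = (5/19)/(1/13 + 5/19) = (5/19)/(84/247) = 65/84, so E[T_1 | X_0 = 1] = 1/π_1 = (1/13 + 5/19)/(5/19) = (84/247)/(5/19) = 84/65.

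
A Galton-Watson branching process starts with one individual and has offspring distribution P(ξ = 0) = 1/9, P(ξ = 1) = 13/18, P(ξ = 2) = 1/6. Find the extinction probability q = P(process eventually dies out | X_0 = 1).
q = 2/3

The pgf is f(s) = 1/9 + 13/18·s + 1/6·s². The extinction probability q is the smallest fixed point of f in [0, 1]. Setting s = f(s):
  1/6·s² + (13/18 − 1)·s + 1/9 = 0
  1/6·s² − (1/9 + 1/6)·s + 1/9 = 0
which factors as (s − 1)·(1/6·s − 1/9) = 0, giving roots s = 1 and s = (1/9)/(1/6) = 2/3.
Mean offspring μ = 13/18 + 2·1/6 = 19/18 > 1 (supercritical), so q < 1. The extinction probability is the smaller root: q = (1/9)/(1/6) = 2/3.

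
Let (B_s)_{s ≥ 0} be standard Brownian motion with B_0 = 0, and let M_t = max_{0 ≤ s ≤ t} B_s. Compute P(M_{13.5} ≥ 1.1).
P(M_{13.5} ≥ 1.1) = 2·P(B_{13.5} ≥ 1.1) = 2(1 − Φ(1.1/√13.5)) ≈ 0.7646

By the reflection principle for Brownian motion, P(M_t ≥ a) = 2 · P(B_t ≥ a) for a ≥ 0. Since B_t ~ N(0, t), P(B_t ≥ 1.1) = 1 − Φ(1.1/√t) = 1 − Φ(1.1/√13.5) = 1 − Φ(0.2994). So
  P(M_{13.5} ≥ 1.1) = 2(1 − Φ(0.2994)) ≈ 0.7646.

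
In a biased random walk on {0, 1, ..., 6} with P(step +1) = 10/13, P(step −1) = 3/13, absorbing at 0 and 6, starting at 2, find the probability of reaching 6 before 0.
P(hit 6 before 0) = (1 − (3/10)^2) / (1 − (3/10)^6) = 10000/10981

Let u_k denote P(reach 6 before 0 | start at k). Boundary: u_0 = 0, u_6 = 1. Recurrence: u_k = 10/13·u_{k+1} + 3/13·u_{k-1} for 1 ≤ k ≤ 5. Try u_k = A + B·r^k with r = q/p = (3/13)/(10/13) = 3/10. Substitution satisfies the recurrence; boundary conditions give:
  u_k = (1 − r^k) / (1 − r^N) = (1 − (3/10)^2) / (1 − (3/10)^6) = 10000/10981.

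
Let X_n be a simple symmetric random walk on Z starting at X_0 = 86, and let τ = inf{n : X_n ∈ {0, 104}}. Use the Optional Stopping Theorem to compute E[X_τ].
E[X_τ] = 86

X_n is a martingale and τ is a bounded-mean stopping time (indeed τ is finite a.s. with bounded expectation since the walk is in a bounded region). By the OST, E[X_τ] = E[X_0] = 86. Equivalently: E[X_τ] = 104 · P(hit 104 first) + 0 · P(hit 0 first) = 104 · (86/104) = 86.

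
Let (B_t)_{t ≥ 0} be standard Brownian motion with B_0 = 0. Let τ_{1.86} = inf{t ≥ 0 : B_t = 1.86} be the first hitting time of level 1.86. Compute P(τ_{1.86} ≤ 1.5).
P(τ_{1.86} ≤ 1.5) = 2(1 − Φ(1.86/√1.5)) = 2(1 − Φ(1.5187)) ≈ 0.1288

By the reflection principle for standard BM, P(τ_b ≤ t) = 2 · P(B_t ≥ b). Since B_t ~ N(0, t), P(B_t ≥ 1.86) = 1 − Φ(1.86/√t) = 1 − Φ(1.86/√1.5) = 1 − Φ(1.5187) ≈ 0.06442. Doubling: P(τ_{1.86} ≤ 1.5) ≈ 2 · 0.06442 = 0.12884 ≈ 0.1288.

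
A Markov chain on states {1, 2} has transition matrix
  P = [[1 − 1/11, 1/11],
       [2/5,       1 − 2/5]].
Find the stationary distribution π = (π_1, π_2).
π_1 = 22/27, π_2 = 5/27

Solve πP = π with π_1 + π_2 = 1. From πP = π: π_1 · (1 − 1/11) + π_2 · 2/5 = π_1 ⇒ π_2 · 2/5 = π_1 · 1/11 ⇒ π_2/π_1 = (1/11)/(2/5) = 5/22. Together with π_1 + π_2 = 1:
  π_1 = (2/5)/(1/11 + 2/5) = (2/5)/(27/55) = 22/27,
  π_2 = (1/11)/(1/11 + 2/5) = (1/11)/(27/55) = 5/27.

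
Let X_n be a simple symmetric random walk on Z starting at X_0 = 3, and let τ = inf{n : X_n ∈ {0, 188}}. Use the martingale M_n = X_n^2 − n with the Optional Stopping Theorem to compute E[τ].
E[τ] = 555

M_n = X_n^2 − n is a martingale (since E[X_{n+1}^2 | F_n] = X_n^2 + 1). By OST (τ has finite mean in a bounded region), E[M_τ] = E[M_0] = X_0^2 − 0 = 3^2 = 9. Also E[M_τ] = E[X_τ^2] − E[τ]. The walk exits at 0 or 188, with P(hit 188 first) = 3/188, so E[X_τ^2] = 188^2 · 3/188 + 0 = 564. Thus E[τ] = E[X_τ^2] − E[M_τ] = 564 − 9 = 555 = 3(188 − 3) = 555.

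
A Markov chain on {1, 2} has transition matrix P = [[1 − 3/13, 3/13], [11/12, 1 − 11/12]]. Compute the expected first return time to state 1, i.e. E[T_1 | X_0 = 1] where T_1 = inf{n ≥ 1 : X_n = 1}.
E[T_1 | X_0 = 1] = 1/π_1 = 179/143

For an irreducible recurrent Markov chain with stationary distribution π, E[T_i | X_0 = i] = 1/π_i (Kac's formula). Here π_1 = (11/12)/(3/13 + 11/12) = (11/12)/(179/156) = 143/179, so E[T_1 | X_0 = 1] = 1/π_1 = (3/13 + 11/12)/(11/12) = (179/156)/(11/12) = 179/143.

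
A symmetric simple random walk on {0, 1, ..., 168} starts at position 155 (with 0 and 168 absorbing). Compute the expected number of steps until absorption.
E[τ | X_0 = 155] = 2015

Let v_k = E[τ | X_0 = k]. Boundary: v_0 = v_168 = 0. Recurrence: v_k = 1 + (v_{k-1} + v_{k+1})/2 for 1 ≤ k ≤ 167. The particular solution to v_k − (v_{k-1} + v_{k+1})/2 = 1 is v_k = −k^2. Adding homogeneous solution A + B k and matching boundaries gives v_k = k (168 − k). Substituting k = 155: v_155 = 155 · 13 = 2015.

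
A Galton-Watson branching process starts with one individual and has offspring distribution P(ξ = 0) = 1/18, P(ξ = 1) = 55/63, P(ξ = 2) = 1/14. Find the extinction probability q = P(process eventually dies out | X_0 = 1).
q = 7/9

The pgf is f(s) = 1/18 + 55/63·s + 1/14·s². The extinction probability q is the smallest fixed point of f in [0, 1]. Setting s = f(s):
  1/14·s² + (55/63 − 1)·s + 1/18 = 0
  1/14·s² − (1/18 + 1/14)·s + 1/18 = 0
which factors as (s − 1)·(1/14·s − 1/18) = 0, giving roots s = 1 and s = (1/18)/(1/14) = 7/9.
Mean offspring μ = 55/63 + 2·1/14 = 64/63 > 1 (supercritical), so q < 1. The extinction probability is the smaller root: q = (1/18)/(1/14) = 7/9.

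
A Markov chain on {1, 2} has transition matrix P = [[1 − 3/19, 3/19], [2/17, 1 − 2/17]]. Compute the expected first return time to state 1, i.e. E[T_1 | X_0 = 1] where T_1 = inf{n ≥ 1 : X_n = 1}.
E[T_1 | X_0 = 1] = 1/π_1 = 89/38

For an irreducible recurrent Markov chain with stationary distribution π, E[T_i | X_0 = i] = 1/π_i (Kac's formula). Here π_1 = (2/17)/(3/19 + 2/17) = (2/17)/(89/323) = 38/89, so E[T_1 | X_0 = 1] = 1/π_1 = (3/19 + 2/17)/(2/17) = (89/323)/(2/17) = 89/38.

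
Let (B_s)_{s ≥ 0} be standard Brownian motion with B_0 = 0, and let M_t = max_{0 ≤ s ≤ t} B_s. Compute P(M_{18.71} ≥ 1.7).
P(M_{18.71} ≥ 1.7) = 2·P(B_{18.71} ≥ 1.7) = 2(1 − Φ(1.7/√18.71)) ≈ 0.6943

By the reflection principle for Brownian motion, P(M_t ≥ a) = 2 · P(B_t ≥ a) for a ≥ 0. Since B_t ~ N(0, t), P(B_t ≥ 1.7) = 1 − Φ(1.7/√t) = 1 − Φ(1.7/√18.71) = 1 − Φ(0.3930). So
  P(M_{18.71} ≥ 1.7) = 2(1 − Φ(0.3930)) ≈ 0.6943.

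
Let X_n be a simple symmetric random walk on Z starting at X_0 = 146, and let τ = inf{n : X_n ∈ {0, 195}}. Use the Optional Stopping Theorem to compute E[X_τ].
E[X_τ] = 146

X_n is a martingale and τ is a bounded-mean stopping time (indeed τ is finite a.s. with bounded expectation since the walk is in a bounded region). By the OST, E[X_τ] = E[X_0] = 146. Equivalently: E[X_τ] = 195 · P(hit 195 first) + 0 · P(hit 0 first) = 195 · (146/195) = 146.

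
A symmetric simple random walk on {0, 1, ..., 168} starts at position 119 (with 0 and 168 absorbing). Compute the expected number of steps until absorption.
E[τ | X_0 = 119] = 5831

Let v_k = E[τ | X_0 = k]. Boundary: v_0 = v_168 = 0. Recurrence: v_k = 1 + (v_{k-1} + v_{k+1})/2 for 1 ≤ k ≤ 167. The particular solution to v_k − (v_{k-1} + v_{k+1})/2 = 1 is v_k = −k^2. Adding homogeneous solution A + B k and matching boundaries gives v_k = k (168 − k). Substituting k = 119: v_119 = 119 · 49 = 5831.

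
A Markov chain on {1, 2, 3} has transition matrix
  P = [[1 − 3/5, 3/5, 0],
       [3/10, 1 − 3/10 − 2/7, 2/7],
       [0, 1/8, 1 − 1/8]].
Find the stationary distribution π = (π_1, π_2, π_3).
π = (7/53, 14/53, 32/53)

This is a birth-death chain on three states, which satisfies detailed balance: π_1 · P_{12} = π_2 · P_{21} and π_2 · P_{23} = π_3 · P_{32}.
From π_1 · 3/5 = π_2 · 3/10: π_2/π_1 = (3/5)/(3/10) = 2.
From π_2 · 2/7 = π_3 · 1/8: π_3/π_2 = (2/7)/(1/8) = 16/7.
Take π_1 proportional to 1; then unnormalized π = (1, 2, 32/7). Normalize by dividing by the sum 53/7:
  π = (7/53, 14/53, 32/53).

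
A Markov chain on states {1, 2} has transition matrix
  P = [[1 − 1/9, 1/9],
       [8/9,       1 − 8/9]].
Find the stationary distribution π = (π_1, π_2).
π_1 = 8/9, π_2 = 1/9

Solve πP = π with π_1 + π_2 = 1. From πP = π: π_1 · (1 − 1/9) + π_2 · 8/9 = π_1 ⇒ π_2 · 8/9 = π_1 · 1/9 ⇒ π_2/π_1 = (1/9)/(8/9) = 1/8. Together with π_1 + π_2 = 1:
  π_1 = (8/9)/(1/9 + 8/9) = (8/9)/(1) = 8/9,
  π_2 = (1/9)/(1/9 + 8/9) = (1/9)/(1) = 1/9.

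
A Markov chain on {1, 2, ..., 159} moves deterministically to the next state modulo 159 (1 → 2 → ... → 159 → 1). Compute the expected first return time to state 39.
E[T_39 | X_0 = 39] = 159

The chain cycles deterministically, so starting at state 39 it returns in exactly 159 steps. Equivalently, the stationary distribution is uniform π_j = 1/159 for every state j, so by Kac's formula E[T_39] = 1/π_39 = 159.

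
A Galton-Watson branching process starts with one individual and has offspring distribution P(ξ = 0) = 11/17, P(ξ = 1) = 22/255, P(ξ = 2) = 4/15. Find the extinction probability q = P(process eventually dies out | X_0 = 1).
q = 1

Mean offspring μ = 0·11/17 + 1·22/255 + 2·4/15 = 158/255 ≤ 1. For μ ≤ 1 with offspring not concentrated at 1, the Galton-Watson process goes extinct almost surely, so q = 1.
(Algebraic check: The pgf is f(s) = 11/17 + 22/255·s + 4/15·s². The extinction probability q is the smallest fixed point of f in [0, 1]. Setting s = f(s):
  4/15·s² + (22/255 − 1)·s + 11/17 = 0
  4/15·s² − (11/17 + 4/15)·s + 11/17 = 0
which factors as (s − 1)·(4/15·s − 11/17) = 0, giving roots s = 1 and s = (11/17)/(4/15) = 165/68. Since 165/68 ≥ 1, the smallest root in [0, 1] is s = 1.)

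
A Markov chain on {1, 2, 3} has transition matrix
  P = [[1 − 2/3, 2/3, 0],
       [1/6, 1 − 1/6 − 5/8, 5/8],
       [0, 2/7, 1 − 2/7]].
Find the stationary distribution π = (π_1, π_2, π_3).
π = (4/55, 16/55, 7/11)

This is a birth-death chain on three states, which satisfies detailed balance: π_1 · P_{12} = π_2 · P_{21} and π_2 · P_{23} = π_3 · P_{32}.
From π_1 · 2/3 = π_2 · 1/6: π_2/π_1 = (2/3)/(1/6) = 4.
From π_2 · 5/8 = π_3 · 2/7: π_3/π_2 = (5/8)/(2/7) = 35/16.
Take π_1 proportional to 1; then unnormalized π = (1, 4, 35/4). Normalize by dividing by the sum 55/4:
  π = (4/55, 16/55, 7/11).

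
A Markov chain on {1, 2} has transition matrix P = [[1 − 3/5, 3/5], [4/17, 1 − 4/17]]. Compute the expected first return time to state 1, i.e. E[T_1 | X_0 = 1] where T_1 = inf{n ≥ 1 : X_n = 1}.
E[T_1 | X_0 = 1] = 1/π_1 = 71/20

For an irreducible recurrent Markov chain with stationary distribution π, E[T_i | X_0 = i] = 1/π_i (Kac's formula). Here π_1 = (4/17)/(3/5 + 4/17) = (4/17)/(71/85) = 20/71, so E[T_1 | X_0 = 1] = 1/π_1 = (3/5 + 4/17)/(4/17) = (71/85)/(4/17) = 71/20.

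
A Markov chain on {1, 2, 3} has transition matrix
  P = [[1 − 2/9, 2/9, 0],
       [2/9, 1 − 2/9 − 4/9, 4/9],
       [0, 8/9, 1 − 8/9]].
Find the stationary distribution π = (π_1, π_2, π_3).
π = (2/5, 2/5, 1/5)

This is a birth-death chain on three states, which satisfies detailed balance: π_1 · P_{12} = π_2 · P_{21} and π_2 · P_{23} = π_3 · P_{32}.
From π_1 · 2/9 = π_2 · 2/9: π_2/π_1 = (2/9)/(2/9) = 1.
From π_2 · 4/9 = π_3 · 8/9: π_3/π_2 = (4/9)/(8/9) = 1/2.
Take π_1 proportional to 1; then unnormalized π = (1, 1, 1/2). Normalize by dividing by the sum 5/2:
  π = (2/5, 2/5, 1/5).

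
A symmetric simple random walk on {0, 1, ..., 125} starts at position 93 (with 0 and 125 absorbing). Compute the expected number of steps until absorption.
E[τ | X_0 = 93] = 2976

Let v_k = E[τ | X_0 = k]. Boundary: v_0 = v_125 = 0. Recurrence: v_k = 1 + (v_{k-1} + v_{k+1})/2 for 1 ≤ k ≤ 124. The particular solution to v_k − (v_{k-1} + v_{k+1})/2 = 1 is v_k = −k^2. Adding homogeneous solution A + B k and matching boundaries gives v_k = k (125 − k). Substituting k = 93: v_93 = 93 · 32 = 2976.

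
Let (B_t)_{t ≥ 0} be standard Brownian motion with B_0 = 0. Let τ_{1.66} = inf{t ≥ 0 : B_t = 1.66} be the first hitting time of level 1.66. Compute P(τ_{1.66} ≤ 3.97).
P(τ_{1.66} ≤ 3.97) = 2(1 − Φ(1.66/√3.97)) = 2(1 − Φ(0.8331)) ≈ 0.4048

By the reflection principle for standard BM, P(τ_b ≤ t) = 2 · P(B_t ≥ b). Since B_t ~ N(0, t), P(B_t ≥ 1.66) = 1 − Φ(1.66/√t) = 1 − Φ(1.66/√3.97) = 1 − Φ(0.8331) ≈ 0.20239. Doubling: P(τ_{1.66} ≤ 3.97) ≈ 2 · 0.20239 = 0.40478 ≈ 0.4048.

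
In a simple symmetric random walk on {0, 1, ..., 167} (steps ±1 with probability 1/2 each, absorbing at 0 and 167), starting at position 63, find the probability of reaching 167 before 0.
P(hit 167 before 0) = 63/167

Let u_k = P(hit 167 before 0 | start at k). Then u_0 = 0, u_167 = 1, and u_k = u_{k-1}/2 + u_{k+1}/2 for 1 ≤ k ≤ 166. This harmonic recurrence is solved by u_k = k/167, giving u_63 = 63/167.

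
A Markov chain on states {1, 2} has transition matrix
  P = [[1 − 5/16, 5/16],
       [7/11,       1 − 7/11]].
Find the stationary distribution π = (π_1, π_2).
π_1 = 112/167, π_2 = 55/167

Solve πP = π with π_1 + π_2 = 1. From πP = π: π_1 · (1 − 5/16) + π_2 · 7/11 = π_1 ⇒ π_2 · 7/11 = π_1 · 5/16 ⇒ π_2/π_1 = (5/16)/(7/11) = 55/112. Together with π_1 + π_2 = 1:
  π_1 = (7/11)/(5/16 + 7/11) = (7/11)/(167/176) = 112/167,
  π_2 = (5/16)/(5/16 + 7/11) = (5/16)/(167/176) = 55/167.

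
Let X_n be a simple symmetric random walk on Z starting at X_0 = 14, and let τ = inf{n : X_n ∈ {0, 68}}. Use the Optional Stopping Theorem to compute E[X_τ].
E[X_τ] = 14

X_n is a martingale and τ is a bounded-mean stopping time (indeed τ is finite a.s. with bounded expectation since the walk is in a bounded region). By the OST, E[X_τ] = E[X_0] = 14. Equivalently: E[X_τ] = 68 · P(hit 68 first) + 0 · P(hit 0 first) = 68 · (14/68) = 14.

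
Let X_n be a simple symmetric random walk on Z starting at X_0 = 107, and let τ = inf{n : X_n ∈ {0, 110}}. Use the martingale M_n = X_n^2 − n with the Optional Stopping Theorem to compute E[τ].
E[τ] = 321

M_n = X_n^2 − n is a martingale (since E[X_{n+1}^2 | F_n] = X_n^2 + 1). By OST (τ has finite mean in a bounded region), E[M_τ] = E[M_0] = X_0^2 − 0 = 107^2 = 11449. Also E[M_τ] = E[X_τ^2] − E[τ]. The walk exits at 0 or 110, with P(hit 110 first) = 107/110, so E[X_τ^2] = 110^2 · 107/110 + 0 = 11770. Thus E[τ] = E[X_τ^2] − E[M_τ] = 11770 − 11449 = 321 = 107(110 − 107) = 321.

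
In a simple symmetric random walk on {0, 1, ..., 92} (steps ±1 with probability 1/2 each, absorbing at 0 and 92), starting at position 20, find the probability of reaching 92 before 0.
P(hit 92 before 0) = 20/92 = 5/23

Let u_k = P(hit 92 before 0 | start at k). Then u_0 = 0, u_92 = 1, and u_k = u_{k-1}/2 + u_{k+1}/2 for 1 ≤ k ≤ 91. This harmonic recurrence is solved by u_k = k/92, giving u_20 = 20/92 = 5/23.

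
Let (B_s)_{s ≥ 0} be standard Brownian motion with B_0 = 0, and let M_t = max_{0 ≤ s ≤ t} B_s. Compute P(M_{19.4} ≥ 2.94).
P(M_{19.4} ≥ 2.94) = 2·P(B_{19.4} ≥ 2.94) = 2(1 − Φ(2.94/√19.4)) ≈ 0.5045

By the reflection principle for Brownian motion, P(M_t ≥ a) = 2 · P(B_t ≥ a) for a ≥ 0. Since B_t ~ N(0, t), P(B_t ≥ 2.94) = 1 − Φ(2.94/√t) = 1 − Φ(2.94/√19.4) = 1 − Φ(0.6675). So
  P(M_{19.4} ≥ 2.94) = 2(1 − Φ(0.6675)) ≈ 0.5045.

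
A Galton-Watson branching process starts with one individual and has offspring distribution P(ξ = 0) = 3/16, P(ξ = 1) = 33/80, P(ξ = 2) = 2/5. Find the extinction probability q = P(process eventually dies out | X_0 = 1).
q = 15/32

The pgf is f(s) = 3/16 + 33/80·s + 2/5·s². The extinction probability q is the smallest fixed point of f in [0, 1]. Setting s = f(s):
  2/5·s² + (33/80 − 1)·s + 3/16 = 0
  2/5·s² − (3/16 + 2/5)·s + 3/16 = 0
which factors as (s − 1)·(2/5·s − 3/16) = 0, giving roots s = 1 and s = (3/16)/(2/5) = 15/32.
Mean offspring μ = 33/80 + 2·2/5 = 97/80 > 1 (supercritical), so q < 1. The extinction probability is the smaller root: q = (3/16)/(2/5) = 15/32.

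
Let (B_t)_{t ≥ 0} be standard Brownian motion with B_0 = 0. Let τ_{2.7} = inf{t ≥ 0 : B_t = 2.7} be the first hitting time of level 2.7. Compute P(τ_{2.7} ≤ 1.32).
P(τ_{2.7} ≤ 1.32) = 2(1 − Φ(2.7/√1.32)) = 2(1 − Φ(2.3500)) ≈ 0.0188

By the reflection principle for standard BM, P(τ_b ≤ t) = 2 · P(B_t ≥ b). Since B_t ~ N(0, t), P(B_t ≥ 2.7) = 1 − Φ(2.7/√t) = 1 − Φ(2.7/√1.32) = 1 − Φ(2.3500) ≈ 0.00939. Doubling: P(τ_{2.7} ≤ 1.32) ≈ 2 · 0.00939 = 0.01878 ≈ 0.0188.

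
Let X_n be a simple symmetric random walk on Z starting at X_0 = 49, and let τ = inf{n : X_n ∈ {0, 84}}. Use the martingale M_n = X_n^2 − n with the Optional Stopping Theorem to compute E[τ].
E[τ] = 1715

M_n = X_n^2 − n is a martingale (since E[X_{n+1}^2 | F_n] = X_n^2 + 1). By OST (τ has finite mean in a bounded region), E[M_τ] = E[M_0] = X_0^2 − 0 = 49^2 = 2401. Also E[M_τ] = E[X_τ^2] − E[τ]. The walk exits at 0 or 84, with P(hit 84 first) = 49/84, so E[X_τ^2] = 84^2 · 49/84 + 0 = 4116. Thus E[τ] = E[X_τ^2] − E[M_τ] = 4116 − 2401 = 1715 = 49(84 − 49) = 1715.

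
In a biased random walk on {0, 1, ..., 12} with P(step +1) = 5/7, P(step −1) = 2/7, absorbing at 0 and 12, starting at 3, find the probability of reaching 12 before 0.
P(hit 12 before 0) = (1 − (2/5)^3) / (1 − (2/5)^12) = 1953125/2086637

Let u_k denote P(reach 12 before 0 | start at k). Boundary: u_0 = 0, u_12 = 1. Recurrence: u_k = 5/7·u_{k+1} + 2/7·u_{k-1} for 1 ≤ k ≤ 11. Try u_k = A + B·r^k with r = q/p = (2/7)/(5/7) = 2/5. Substitution satisfies the recurrence; boundary conditions give:
  u_k = (1 − r^k) / (1 − r^N) = (1 − (2/5)^3) / (1 − (2/5)^12) = 1953125/2086637.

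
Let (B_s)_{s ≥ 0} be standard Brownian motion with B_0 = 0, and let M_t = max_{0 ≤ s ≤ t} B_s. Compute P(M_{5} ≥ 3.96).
P(M_{5} ≥ 3.96) = 2·P(B_{5} ≥ 3.96) = 2(1 − Φ(3.96/√5)) ≈ 0.0766

By the reflection principle for Brownian motion, P(M_t ≥ a) = 2 · P(B_t ≥ a) for a ≥ 0. Since B_t ~ N(0, t), P(B_t ≥ 3.96) = 1 − Φ(3.96/√t) = 1 − Φ(3.96/√5) = 1 − Φ(1.7710). So
  P(M_{5} ≥ 3.96) = 2(1 − Φ(1.7710)) ≈ 0.0766.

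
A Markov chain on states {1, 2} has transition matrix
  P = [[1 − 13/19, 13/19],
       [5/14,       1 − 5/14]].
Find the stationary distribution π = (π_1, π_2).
π_1 = 95/277, π_2 = 182/277

Solve πP = π with π_1 + π_2 = 1. From πP = π: π_1 · (1 − 13/19) + π_2 · 5/14 = π_1 ⇒ π_2 · 5/14 = π_1 · 13/19 ⇒ π_2/π_1 = (13/19)/(5/14) = 182/95. Together with π_1 + π_2 = 1:
  π_1 = (5/14)/(13/19 + 5/14) = (5/14)/(277/266) = 95/277,
  π_2 = (13/19)/(13/19 + 5/14) = (13/19)/(277/266) = 182/277.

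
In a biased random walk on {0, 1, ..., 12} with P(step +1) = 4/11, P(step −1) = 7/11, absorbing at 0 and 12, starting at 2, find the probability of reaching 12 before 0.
P(hit 12 before 0) = (1 − (7/4)^2) / (1 − (7/4)^12) = 1048576/418924545

Let u_k denote P(reach 12 before 0 | start at k). Boundary: u_0 = 0, u_12 = 1. Recurrence: u_k = 4/11·u_{k+1} + 7/11·u_{k-1} for 1 ≤ k ≤ 11. Try u_k = A + B·r^k with r = q/p = (7/11)/(4/11) = 7/4. Substitution satisfies the recurrence; boundary conditions give:
  u_k = (1 − r^k) / (1 − r^N) = (1 − (7/4)^2) / (1 − (7/4)^12) = 1048576/418924545.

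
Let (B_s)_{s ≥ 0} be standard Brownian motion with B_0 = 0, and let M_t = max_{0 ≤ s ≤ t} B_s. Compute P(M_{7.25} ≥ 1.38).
P(M_{7.25} ≥ 1.38) = 2·P(B_{7.25} ≥ 1.38) = 2(1 − Φ(1.38/√7.25)) ≈ 0.6083

By the reflection principle for Brownian motion, P(M_t ≥ a) = 2 · P(B_t ≥ a) for a ≥ 0. Since B_t ~ N(0, t), P(B_t ≥ 1.38) = 1 − Φ(1.38/√t) = 1 − Φ(1.38/√7.25) = 1 − Φ(0.5125). So
  P(M_{7.25} ≥ 1.38) = 2(1 − Φ(0.5125)) ≈ 0.6083.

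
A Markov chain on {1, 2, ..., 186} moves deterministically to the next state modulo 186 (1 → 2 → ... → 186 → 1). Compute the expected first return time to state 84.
E[T_84 | X_0 = 84] = 186

The chain cycles deterministically, so starting at state 84 it returns in exactly 186 steps. Equivalently, the stationary distribution is uniform π_j = 1/186 for every state j, so by Kac's formula E[T_84] = 1/π_84 = 186.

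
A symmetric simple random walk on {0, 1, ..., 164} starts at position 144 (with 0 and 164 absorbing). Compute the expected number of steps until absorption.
E[τ | X_0 = 144] = 2880

Let v_k = E[τ | X_0 = k]. Boundary: v_0 = v_164 = 0. Recurrence: v_k = 1 + (v_{k-1} + v_{k+1})/2 for 1 ≤ k ≤ 163. The particular solution to v_k − (v_{k-1} + v_{k+1})/2 = 1 is v_k = −k^2. Adding homogeneous solution A + B k and matching boundaries gives v_k = k (164 − k). Substituting k = 144: v_144 = 144 · 20 = 2880.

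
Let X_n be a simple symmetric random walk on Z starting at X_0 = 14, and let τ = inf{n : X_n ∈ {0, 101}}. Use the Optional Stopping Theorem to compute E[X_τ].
E[X_τ] = 14

X_n is a martingale and τ is a bounded-mean stopping time (indeed τ is finite a.s. with bounded expectation since the walk is in a bounded region). By the OST, E[X_τ] = E[X_0] = 14. Equivalently: E[X_τ] = 101 · P(hit 101 first) + 0 · P(hit 0 first) = 101 · (14/101) = 14.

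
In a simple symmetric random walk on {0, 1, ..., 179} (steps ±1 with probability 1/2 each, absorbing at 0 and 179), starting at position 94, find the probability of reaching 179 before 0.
P(hit 179 before 0) = 94/179

Let u_k = P(hit 179 before 0 | start at k). Then u_0 = 0, u_179 = 1, and u_k = u_{k-1}/2 + u_{k+1}/2 for 1 ≤ k ≤ 178. This harmonic recurrence is solved by u_k = k/179, giving u_94 = 94/179.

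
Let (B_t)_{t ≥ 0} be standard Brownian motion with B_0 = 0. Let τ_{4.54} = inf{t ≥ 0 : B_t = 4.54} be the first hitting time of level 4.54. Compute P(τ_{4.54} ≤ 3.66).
P(τ_{4.54} ≤ 3.66) = 2(1 − Φ(4.54/√3.66)) = 2(1 − Φ(2.3731)) ≈ 0.0176

By the reflection principle for standard BM, P(τ_b ≤ t) = 2 · P(B_t ≥ b). Since B_t ~ N(0, t), P(B_t ≥ 4.54) = 1 − Φ(4.54/√t) = 1 − Φ(4.54/√3.66) = 1 − Φ(2.3731) ≈ 0.00882. Doubling: P(τ_{4.54} ≤ 3.66) ≈ 2 · 0.00882 = 0.01764 ≈ 0.0176.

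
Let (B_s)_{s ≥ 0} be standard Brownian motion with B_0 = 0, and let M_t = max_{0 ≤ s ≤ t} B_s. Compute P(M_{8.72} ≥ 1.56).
P(M_{8.72} ≥ 1.56) = 2·P(B_{8.72} ≥ 1.56) = 2(1 − Φ(1.56/√8.72)) ≈ 0.5973

By the reflection principle for Brownian motion, P(M_t ≥ a) = 2 · P(B_t ≥ a) for a ≥ 0. Since B_t ~ N(0, t), P(B_t ≥ 1.56) = 1 − Φ(1.56/√t) = 1 − Φ(1.56/√8.72) = 1 − Φ(0.5283). So
  P(M_{8.72} ≥ 1.56) = 2(1 − Φ(0.5283)) ≈ 0.5973.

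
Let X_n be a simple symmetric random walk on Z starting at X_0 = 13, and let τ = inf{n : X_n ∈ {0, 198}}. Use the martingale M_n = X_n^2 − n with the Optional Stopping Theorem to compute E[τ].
E[τ] = 2405

M_n = X_n^2 − n is a martingale (since E[X_{n+1}^2 | F_n] = X_n^2 + 1). By OST (τ has finite mean in a bounded region), E[M_τ] = E[M_0] = X_0^2 − 0 = 13^2 = 169. Also E[M_τ] = E[X_τ^2] − E[τ]. The walk exits at 0 or 198, with P(hit 198 first) = 13/198, so E[X_τ^2] = 198^2 · 13/198 + 0 = 2574. Thus E[τ] = E[X_τ^2] − E[M_τ] = 2574 − 169 = 2405 = 13(198 − 13) = 2405.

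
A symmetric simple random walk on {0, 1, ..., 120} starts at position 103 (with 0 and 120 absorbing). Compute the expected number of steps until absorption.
E[τ | X_0 = 103] = 1751

Let v_k = E[τ | X_0 = k]. Boundary: v_0 = v_120 = 0. Recurrence: v_k = 1 + (v_{k-1} + v_{k+1})/2 for 1 ≤ k ≤ 119. The particular solution to v_k − (v_{k-1} + v_{k+1})/2 = 1 is v_k = −k^2. Adding homogeneous solution A + B k and matching boundaries gives v_k = k (120 − k). Substituting k = 103: v_103 = 103 · 17 = 1751.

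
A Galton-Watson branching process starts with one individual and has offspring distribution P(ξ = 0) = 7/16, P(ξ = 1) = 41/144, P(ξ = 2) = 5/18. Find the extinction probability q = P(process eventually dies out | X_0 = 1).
q = 1

Mean offspring μ = 0·7/16 + 1·41/144 + 2·5/18 = 121/144 ≤ 1. For μ ≤ 1 with offspring not concentrated at 1, the Galton-Watson process goes extinct almost surely, so q = 1.
(Algebraic check: The pgf is f(s) = 7/16 + 41/144·s + 5/18·s². The extinction probability q is the smallest fixed point of f in [0, 1]. Setting s = f(s):
  5/18·s² + (41/144 − 1)·s + 7/16 = 0
  5/18·s² − (7/16 + 5/18)·s + 7/16 = 0
which factors as (s − 1)·(5/18·s − 7/16) = 0, giving roots s = 1 and s = (7/16)/(5/18) = 63/40. Since 63/40 ≥ 1, the smallest root in [0, 1] is s = 1.)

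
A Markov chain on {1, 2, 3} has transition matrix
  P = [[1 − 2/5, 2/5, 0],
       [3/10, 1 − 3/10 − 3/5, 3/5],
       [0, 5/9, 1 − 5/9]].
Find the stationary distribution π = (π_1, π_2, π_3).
π = (75/283, 100/283, 108/283)

This is a birth-death chain on three states, which satisfies detailed balance: π_1 · P_{12} = π_2 · P_{21} and π_2 · P_{23} = π_3 · P_{32}.
From π_1 · 2/5 = π_2 · 3/10: π_2/π_1 = (2/5)/(3/10) = 4/3.
From π_2 · 3/5 = π_3 · 5/9: π_3/π_2 = (3/5)/(5/9) = 27/25.
Take π_1 proportional to 1; then unnormalized π = (1, 4/3, 36/25). Normalize by dividing by the sum 283/75:
  π = (75/283, 100/283, 108/283).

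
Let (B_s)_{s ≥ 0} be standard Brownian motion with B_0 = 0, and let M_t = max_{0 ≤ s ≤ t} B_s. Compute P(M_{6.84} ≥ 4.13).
P(M_{6.84} ≥ 4.13) = 2·P(B_{6.84} ≥ 4.13) = 2(1 − Φ(4.13/√6.84)) ≈ 0.1143

By the reflection principle for Brownian motion, P(M_t ≥ a) = 2 · P(B_t ≥ a) for a ≥ 0. Since B_t ~ N(0, t), P(B_t ≥ 4.13) = 1 − Φ(4.13/√t) = 1 − Φ(4.13/√6.84) = 1 − Φ(1.5791). So
  P(M_{6.84} ≥ 4.13) = 2(1 − Φ(1.5791)) ≈ 0.1143.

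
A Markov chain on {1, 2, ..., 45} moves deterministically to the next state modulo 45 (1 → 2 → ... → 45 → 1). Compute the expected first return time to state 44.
E[T_44 | X_0 = 44] = 45

The chain cycles deterministically, so starting at state 44 it returns in exactly 45 steps. Equivalently, the stationary distribution is uniform π_j = 1/45 for every state j, so by Kac's formula E[T_44] = 1/π_44 = 45.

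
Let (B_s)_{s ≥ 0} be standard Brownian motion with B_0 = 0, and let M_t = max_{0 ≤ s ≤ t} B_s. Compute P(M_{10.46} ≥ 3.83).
P(M_{10.46} ≥ 3.83) = 2·P(B_{10.46} ≥ 3.83) = 2(1 − Φ(3.83/√10.46)) ≈ 0.2363

By the reflection principle for Brownian motion, P(M_t ≥ a) = 2 · P(B_t ≥ a) for a ≥ 0. Since B_t ~ N(0, t), P(B_t ≥ 3.83) = 1 − Φ(3.83/√t) = 1 − Φ(3.83/√10.46) = 1 − Φ(1.1842). So
  P(M_{10.46} ≥ 3.83) = 2(1 − Φ(1.1842)) ≈ 0.2363.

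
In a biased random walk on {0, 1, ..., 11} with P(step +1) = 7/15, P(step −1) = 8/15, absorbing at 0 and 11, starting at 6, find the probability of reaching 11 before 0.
P(hit 11 before 0) = (1 − (8/7)^6) / (1 − (8/7)^11) = 2428527465/6612607849

Let u_k denote P(reach 11 before 0 | start at k). Boundary: u_0 = 0, u_11 = 1. Recurrence: u_k = 7/15·u_{k+1} + 8/15·u_{k-1} for 1 ≤ k ≤ 10. Try u_k = A + B·r^k with r = q/p = (8/15)/(7/15) = 8/7. Substitution satisfies the recurrence; boundary conditions give:
  u_k = (1 − r^k) / (1 − r^N) = (1 − (8/7)^6) / (1 − (8/7)^11) = 2428527465/6612607849.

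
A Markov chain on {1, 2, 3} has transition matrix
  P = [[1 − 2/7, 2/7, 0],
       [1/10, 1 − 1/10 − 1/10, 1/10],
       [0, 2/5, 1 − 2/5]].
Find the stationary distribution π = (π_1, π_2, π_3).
π = (7/32, 5/8, 5/32)

This is a birth-death chain on three states, which satisfies detailed balance: π_1 · P_{12} = π_2 · P_{21} and π_2 · P_{23} = π_3 · P_{32}.
From π_1 · 2/7 = π_2 · 1/10: π_2/π_1 = (2/7)/(1/10) = 20/7.
From π_2 · 1/10 = π_3 · 2/5: π_3/π_2 = (1/10)/(2/5) = 1/4.
Take π_1 proportional to 1; then unnormalized π = (1, 20/7, 5/7). Normalize by dividing by the sum 32/7:
  π = (7/32, 5/8, 5/32).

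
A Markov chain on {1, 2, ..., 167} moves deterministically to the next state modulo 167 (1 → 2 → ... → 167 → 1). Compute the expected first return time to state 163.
E[T_163 | X_0 = 163] = 167

The chain cycles deterministically, so starting at state 163 it returns in exactly 167 steps. Equivalently, the stationary distribution is uniform π_j = 1/167 for every state j, so by Kac's formula E[T_163] = 1/π_163 = 167.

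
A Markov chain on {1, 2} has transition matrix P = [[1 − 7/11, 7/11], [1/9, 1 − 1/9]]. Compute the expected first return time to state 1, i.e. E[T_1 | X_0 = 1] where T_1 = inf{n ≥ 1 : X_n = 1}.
E[T_1 | X_0 = 1] = 1/π_1 = 74/11

For an irreducible recurrent Markov chain with stationary distribution π, E[T_i | X_0 = i] = 1/π_i (Kac's formula). Here π_1 = (1/9)/(7/11 + 1/9) = (1/9)/(74/99) = 11/74, so E[T_1 | X_0 = 1] = 1/π_1 = (7/11 + 1/9)/(1/9) = (74/99)/(1/9) = 74/11.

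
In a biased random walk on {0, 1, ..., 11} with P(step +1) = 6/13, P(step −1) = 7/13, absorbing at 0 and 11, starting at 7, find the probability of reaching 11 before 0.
P(hit 11 before 0) = (1 − (7/6)^7) / (1 − (7/6)^11) = 704514672/1614529687

Let u_k denote P(reach 11 before 0 | start at k). Boundary: u_0 = 0, u_11 = 1. Recurrence: u_k = 6/13·u_{k+1} + 7/13·u_{k-1} for 1 ≤ k ≤ 10. Try u_k = A + B·r^k with r = q/p = (7/13)/(6/13) = 7/6. Substitution satisfies the recurrence; boundary conditions give:
  u_k = (1 − r^k) / (1 − r^N) = (1 − (7/6)^7) / (1 − (7/6)^11) = 704514672/1614529687.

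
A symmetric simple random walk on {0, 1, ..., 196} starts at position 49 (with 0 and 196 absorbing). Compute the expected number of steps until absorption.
E[τ | X_0 = 49] = 7203

Let v_k = E[τ | X_0 = k]. Boundary: v_0 = v_196 = 0. Recurrence: v_k = 1 + (v_{k-1} + v_{k+1})/2 for 1 ≤ k ≤ 195. The particular solution to v_k − (v_{k-1} + v_{k+1})/2 = 1 is v_k = −k^2. Adding homogeneous solution A + B k and matching boundaries gives v_k = k (196 − k). Substituting k = 49: v_49 = 49 · 147 = 7203.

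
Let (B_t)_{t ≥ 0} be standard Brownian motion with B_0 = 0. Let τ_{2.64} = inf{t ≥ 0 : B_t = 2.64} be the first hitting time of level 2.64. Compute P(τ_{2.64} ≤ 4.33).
P(τ_{2.64} ≤ 4.33) = 2(1 − Φ(2.64/√4.33)) = 2(1 − Φ(1.2687)) ≈ 0.2045

By the reflection principle for standard BM, P(τ_b ≤ t) = 2 · P(B_t ≥ b). Since B_t ~ N(0, t), P(B_t ≥ 2.64) = 1 − Φ(2.64/√t) = 1 − Φ(2.64/√4.33) = 1 − Φ(1.2687) ≈ 0.10227. Doubling: P(τ_{2.64} ≤ 4.33) ≈ 2 · 0.10227 = 0.20454 ≈ 0.2045.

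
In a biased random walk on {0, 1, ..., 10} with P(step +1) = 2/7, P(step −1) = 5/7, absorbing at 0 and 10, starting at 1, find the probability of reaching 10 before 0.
P(hit 10 before 0) = (1 − (5/2)^1) / (1 − (5/2)^10) = 512/3254867

Let u_k denote P(reach 10 before 0 | start at k). Boundary: u_0 = 0, u_10 = 1. Recurrence: u_k = 2/7·u_{k+1} + 5/7·u_{k-1} for 1 ≤ k ≤ 9. Try u_k = A + B·r^k with r = q/p = (5/7)/(2/7) = 5/2. Substitution satisfies the recurrence; boundary conditions give:
  u_k = (1 − r^k) / (1 − r^N) = (1 − (5/2)^1) / (1 − (5/2)^10) = 512/3254867.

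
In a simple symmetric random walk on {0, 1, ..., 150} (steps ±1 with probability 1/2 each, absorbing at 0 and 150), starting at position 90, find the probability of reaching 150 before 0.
P(hit 150 before 0) = 90/150 = 3/5

Let u_k = P(hit 150 before 0 | start at k). Then u_0 = 0, u_150 = 1, and u_k = u_{k-1}/2 + u_{k+1}/2 for 1 ≤ k ≤ 149. This harmonic recurrence is solved by u_k = k/150, giving u_90 = 90/150 = 3/5.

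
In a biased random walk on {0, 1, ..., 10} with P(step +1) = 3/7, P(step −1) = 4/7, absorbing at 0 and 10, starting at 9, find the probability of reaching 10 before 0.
P(hit 10 before 0) = (1 − (4/3)^9) / (1 − (4/3)^10) = 727383/989527

Let u_k denote P(reach 10 before 0 | start at k). Boundary: u_0 = 0, u_10 = 1. Recurrence: u_k = 3/7·u_{k+1} + 4/7·u_{k-1} for 1 ≤ k ≤ 9. Try u_k = A + B·r^k with r = q/p = (4/7)/(3/7) = 4/3. Substitution satisfies the recurrence; boundary conditions give:
  u_k = (1 − r^k) / (1 − r^N) = (1 − (4/3)^9) / (1 − (4/3)^10) = 727383/989527.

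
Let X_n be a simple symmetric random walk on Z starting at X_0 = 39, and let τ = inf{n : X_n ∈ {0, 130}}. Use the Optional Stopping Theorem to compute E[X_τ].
E[X_τ] = 39

X_n is a martingale and τ is a bounded-mean stopping time (indeed τ is finite a.s. with bounded expectation since the walk is in a bounded region). By the OST, E[X_τ] = E[X_0] = 39. Equivalently: E[X_τ] = 130 · P(hit 130 first) + 0 · P(hit 0 first) = 130 · (39/130) = 39.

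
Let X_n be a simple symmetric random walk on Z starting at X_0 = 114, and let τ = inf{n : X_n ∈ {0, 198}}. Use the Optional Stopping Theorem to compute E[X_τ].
E[X_τ] = 114

X_n is a martingale and τ is a bounded-mean stopping time (indeed τ is finite a.s. with bounded expectation since the walk is in a bounded region). By the OST, E[X_τ] = E[X_0] = 114. Equivalently: E[X_τ] = 198 · P(hit 198 first) + 0 · P(hit 0 first) = 198 · (114/198) = 114.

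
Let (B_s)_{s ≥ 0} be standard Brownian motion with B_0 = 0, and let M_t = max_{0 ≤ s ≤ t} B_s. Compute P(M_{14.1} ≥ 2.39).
P(M_{14.1} ≥ 2.39) = 2·P(B_{14.1} ≥ 2.39) = 2(1 − Φ(2.39/√14.1)) ≈ 0.5245

By the reflection principle for Brownian motion, P(M_t ≥ a) = 2 · P(B_t ≥ a) for a ≥ 0. Since B_t ~ N(0, t), P(B_t ≥ 2.39) = 1 − Φ(2.39/√t) = 1 − Φ(2.39/√14.1) = 1 − Φ(0.6365). So
  P(M_{14.1} ≥ 2.39) = 2(1 − Φ(0.6365)) ≈ 0.5245.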